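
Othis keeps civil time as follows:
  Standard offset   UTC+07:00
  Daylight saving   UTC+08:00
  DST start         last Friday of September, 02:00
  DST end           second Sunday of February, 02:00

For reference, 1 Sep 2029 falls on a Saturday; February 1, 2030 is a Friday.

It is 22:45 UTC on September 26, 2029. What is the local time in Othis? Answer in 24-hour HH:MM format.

1 September 2029 is a Saturday, so Fridays fall on 7, 14, 21, 28; the last is September 28.
1 February 2030 is a Friday, so the first Sunday is February 3 and the second is February 10.
At the standard offset (UTC+07:00), 22:45 UTC + 7h = 05:45 Othis standard time (rolling into the next day, 27 September 2029).
The standard-time date in Othis, September 27, 2029, is outside the daylight-saving period (28 September 2029 – 10 February 2030), so Othis is on standard time, UTC+07:00.
22:45 UTC + 7h = 05:45 local (rolling into the next day, 27 September 2029).

05:45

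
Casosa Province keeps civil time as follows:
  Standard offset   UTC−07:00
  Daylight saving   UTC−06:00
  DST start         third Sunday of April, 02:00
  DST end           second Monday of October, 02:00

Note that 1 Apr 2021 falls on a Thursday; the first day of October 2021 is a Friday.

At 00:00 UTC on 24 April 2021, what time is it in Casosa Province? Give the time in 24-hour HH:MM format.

18:00

1 April 2021 is a Thursday, so the first Sunday is April 4 and the third is April 18.
1 October 2021 is a Friday, so the first Monday is October 4 and the second is October 11.
At the standard offset (UTC−07:00), 00:00 UTC − 7h = 17:00 Casosa Province standard time (rolling into the previous day, 23 April 2021).
The standard-time date in Casosa Province, 23 April 2021, falls between 18 April and 11 October, so daylight saving is in effect and Casosa Province is at UTC−06:00.
00:00 UTC − 6h = 18:00 local (rolling into the previous day, 23 April 2021).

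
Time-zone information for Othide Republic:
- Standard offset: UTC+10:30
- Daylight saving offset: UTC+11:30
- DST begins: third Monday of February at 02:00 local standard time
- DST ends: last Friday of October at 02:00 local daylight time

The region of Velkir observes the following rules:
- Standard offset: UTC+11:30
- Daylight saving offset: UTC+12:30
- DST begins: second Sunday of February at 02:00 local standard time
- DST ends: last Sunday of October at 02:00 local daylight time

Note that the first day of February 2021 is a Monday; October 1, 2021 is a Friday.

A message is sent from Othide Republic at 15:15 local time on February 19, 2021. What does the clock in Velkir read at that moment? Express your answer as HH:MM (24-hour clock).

1 February 2021 is a Monday, so the first Monday is February 1 and the third is February 15.
1 October 2021 is a Friday, so Fridays fall on 1, 8, 15, 22, 29; the last is October 29.
February 19, 2021 falls between 15 February and 29 October, so daylight saving is in effect and Othide Republic is at UTC+11:30.
15:15 Othide Republic − 11h30m = 03:45 UTC.
1 February 2021 is a Monday, so the first Sunday is February 7 and the second is February 14.
1 October 2021 is a Friday, so Sundays fall on 3, 10, 17, 24, 31; the last is October 31.
At the standard offset (UTC+11:30), 03:45 UTC + 11h30m = 15:15 Velkir standard time.
The standard-time date in Velkir, February 19, 2021, falls between 14 February and 31 October, so daylight saving is in effect and Velkir is at UTC+12:30.
03:45 UTC + 12h30m = 16:15 Velkir.

16:15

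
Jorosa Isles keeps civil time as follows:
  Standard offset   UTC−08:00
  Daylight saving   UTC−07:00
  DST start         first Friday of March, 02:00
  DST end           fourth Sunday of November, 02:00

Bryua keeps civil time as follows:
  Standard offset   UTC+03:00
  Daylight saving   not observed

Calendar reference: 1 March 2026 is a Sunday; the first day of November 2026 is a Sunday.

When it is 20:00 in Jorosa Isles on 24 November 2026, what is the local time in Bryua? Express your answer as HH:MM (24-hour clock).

07:00

1 March 2026 is a Sunday, so the first Friday is March 6.
1 November 2026 is a Sunday, so the first Sunday is November 1 and the fourth is November 22.
24 November 2026 does not fall between 6 March and 22 November, so daylight saving is not in effect and Jorosa Isles is at UTC−08:00.
20:00 Jorosa Isles + 8h = 04:00 UTC (rolling into the next day, 25 November 2026).
Bryua stays on UTC+03:00 all year.
04:00 UTC + 3h = 07:00 Bryua.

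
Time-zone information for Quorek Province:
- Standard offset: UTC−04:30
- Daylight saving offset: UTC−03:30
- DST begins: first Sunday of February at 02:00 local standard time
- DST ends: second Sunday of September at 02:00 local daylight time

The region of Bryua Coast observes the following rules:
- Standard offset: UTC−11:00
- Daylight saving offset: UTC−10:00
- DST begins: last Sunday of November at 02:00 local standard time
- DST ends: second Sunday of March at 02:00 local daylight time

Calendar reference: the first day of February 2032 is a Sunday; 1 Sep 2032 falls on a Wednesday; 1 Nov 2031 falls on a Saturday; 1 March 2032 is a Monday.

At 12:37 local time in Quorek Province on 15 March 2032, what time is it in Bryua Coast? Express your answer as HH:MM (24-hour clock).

05:07

1 February 2032 is a Sunday, so the first Sunday is February 1.
1 September 2032 is a Wednesday, so the first Sunday is September 5 and the second is September 12.
Daylight saving runs 1 February – 12 September; 15 March 2032 is inside that window, so Quorek Province is at UTC−03:30.
12:37 Quorek Province + 3h30m = 16:07 UTC.
1 November 2031 is a Saturday, so Sundays fall on 2, 9, 16, 23, 30; the last is November 30.
1 March 2032 is a Monday, so the first Sunday is March 7 and the second is March 14.
At the standard offset (UTC−11:00), 16:07 UTC − 11h = 05:07 Bryua Coast standard time.
Daylight saving runs 30 November 2031 – 14 March 2032; the standard-time date in Bryua Coast, 15 March 2032, is outside that window, so Bryua Coast is on standard time at UTC−11:00.
16:07 UTC − 11h = 05:07 Bryua Coast.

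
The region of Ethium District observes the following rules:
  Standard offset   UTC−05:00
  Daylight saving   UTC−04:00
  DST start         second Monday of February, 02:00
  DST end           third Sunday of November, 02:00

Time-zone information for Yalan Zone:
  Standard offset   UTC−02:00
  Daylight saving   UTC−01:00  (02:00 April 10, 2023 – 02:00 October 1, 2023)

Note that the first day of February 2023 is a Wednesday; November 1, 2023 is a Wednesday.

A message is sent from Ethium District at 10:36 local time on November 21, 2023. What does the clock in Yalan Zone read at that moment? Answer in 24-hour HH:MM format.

1 February 2023 is a Wednesday, so the first Monday is February 6 and the second is February 13.
1 November 2023 is a Wednesday, so the first Sunday is November 5 and the third is November 19.
Daylight saving runs 13 February – 19 November; November 21, 2023 is outside that window, so Ethium District is on standard time at UTC−05:00.
10:36 Ethium District + 5h = 15:36 UTC.
At the standard offset (UTC−02:00), 15:36 UTC − 2h = 13:36 Yalan Zone standard time.
The standard-time date in Yalan Zone, November 21, 2023, is outside the daylight-saving period (10 April – 1 October), so Yalan Zone is on standard time, UTC−02:00.
15:36 UTC − 2h = 13:36 Yalan Zone.

13:36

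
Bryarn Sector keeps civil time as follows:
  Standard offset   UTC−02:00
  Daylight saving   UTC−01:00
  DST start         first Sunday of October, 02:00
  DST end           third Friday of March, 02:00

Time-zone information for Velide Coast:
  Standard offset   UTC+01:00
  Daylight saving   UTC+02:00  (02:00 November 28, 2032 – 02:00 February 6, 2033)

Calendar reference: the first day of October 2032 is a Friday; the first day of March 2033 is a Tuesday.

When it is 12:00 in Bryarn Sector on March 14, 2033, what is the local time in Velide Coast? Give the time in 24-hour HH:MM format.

14:00

1 October 2032 is a Friday, so the first Sunday is October 3.
1 March 2033 is a Tuesday, so the first Friday is March 4 and the third is March 18.
March 14, 2033 falls between 3 October 2032 and 18 March 2033, so daylight saving is in effect and Bryarn Sector is at UTC−01:00.
12:00 Bryarn Sector + 1h = 13:00 UTC.
At the standard offset (UTC+01:00), 13:00 UTC + 1h = 14:00 Velide Coast standard time.
The standard-time date in Velide Coast, March 14, 2033, is outside the daylight-saving period (28 November 2032 – 6 February 2033), so Velide Coast is on standard time, UTC+01:00.
13:00 UTC + 1h = 14:00 Velide Coast.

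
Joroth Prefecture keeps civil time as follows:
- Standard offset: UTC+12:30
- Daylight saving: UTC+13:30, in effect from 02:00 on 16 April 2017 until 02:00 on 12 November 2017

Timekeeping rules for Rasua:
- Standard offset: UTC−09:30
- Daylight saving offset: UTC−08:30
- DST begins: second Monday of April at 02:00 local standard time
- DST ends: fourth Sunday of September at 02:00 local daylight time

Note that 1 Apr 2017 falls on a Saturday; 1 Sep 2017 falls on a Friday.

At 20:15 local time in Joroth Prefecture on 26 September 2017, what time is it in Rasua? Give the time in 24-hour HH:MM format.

21:15

26 September 2017 falls between 16 April and 12 November, so daylight saving is in effect and Joroth Prefecture is at UTC+13:30.
20:15 Joroth Prefecture − 13h30m = 06:45 UTC.
1 April 2017 is a Saturday, so the first Monday is April 3 and the second is April 10.
1 September 2017 is a Friday, so the first Sunday is September 3 and the fourth is September 24.
At the standard offset (UTC−09:30), 06:45 UTC − 9h30m = 21:15 Rasua standard time (rolling into the previous day, 25 September 2017).
The standard-time date in Rasua, 25 September 2017, is outside the daylight-saving period (10 April – 24 September), so Rasua is on standard time, UTC−09:30.
06:45 UTC − 9h30m = 21:15 Rasua (rolling into the previous day, 25 September 2017).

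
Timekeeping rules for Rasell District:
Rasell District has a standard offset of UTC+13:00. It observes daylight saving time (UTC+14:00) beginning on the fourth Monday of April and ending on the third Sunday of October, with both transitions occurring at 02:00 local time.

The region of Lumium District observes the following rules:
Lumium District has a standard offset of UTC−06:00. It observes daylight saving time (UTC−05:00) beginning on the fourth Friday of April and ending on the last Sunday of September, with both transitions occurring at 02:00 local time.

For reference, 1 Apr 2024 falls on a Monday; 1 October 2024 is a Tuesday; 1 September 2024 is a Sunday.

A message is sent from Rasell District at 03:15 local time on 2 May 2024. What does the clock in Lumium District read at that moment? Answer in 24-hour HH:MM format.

1 April 2024 is a Monday, so the first Monday is April 1 and the fourth is April 22.
1 October 2024 is a Tuesday, so the first Sunday is October 6 and the third is October 20.
2 May 2024 falls between 22 April and 20 October, so daylight saving is in effect and Rasell District is at UTC+14:00.
03:15 Rasell District − 14h = 13:15 UTC (rolling into the previous day, 1 May 2024).
1 April 2024 is a Monday, so the first Friday is April 5 and the fourth is April 26.
1 September 2024 is a Sunday, so Sundays fall on 1, 8, 15, 22, 29; the last is September 29.
At the standard offset (UTC−06:00), 13:15 UTC − 6h = 07:15 Lumium District standard time.
The standard-time date in Lumium District, 1 May 2024, falls between 26 April and 29 September, so daylight saving is in effect and Lumium District is at UTC−05:00.
13:15 UTC − 5h = 08:15 Lumium District.

08:15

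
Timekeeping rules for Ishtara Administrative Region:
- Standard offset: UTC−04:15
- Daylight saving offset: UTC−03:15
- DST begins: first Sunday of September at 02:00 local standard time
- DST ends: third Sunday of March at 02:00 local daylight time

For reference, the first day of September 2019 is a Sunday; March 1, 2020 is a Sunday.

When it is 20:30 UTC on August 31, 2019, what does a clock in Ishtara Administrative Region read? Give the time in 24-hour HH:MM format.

16:15

1 September 2019 is a Sunday, so the first Sunday is September 1.
1 March 2020 is a Sunday, so the first Sunday is March 1 and the third is March 15.
At the standard offset (UTC−04:15), 20:30 UTC − 4h15m = 16:15 Ishtara Administrative Region standard time.
Daylight saving runs 1 September 2019 – 15 March 2020; the standard-time date in Ishtara Administrative Region, August 31, 2019, is outside that window, so Ishtara Administrative Region is on standard time at UTC−04:15.
20:30 UTC − 4h15m = 16:15 local.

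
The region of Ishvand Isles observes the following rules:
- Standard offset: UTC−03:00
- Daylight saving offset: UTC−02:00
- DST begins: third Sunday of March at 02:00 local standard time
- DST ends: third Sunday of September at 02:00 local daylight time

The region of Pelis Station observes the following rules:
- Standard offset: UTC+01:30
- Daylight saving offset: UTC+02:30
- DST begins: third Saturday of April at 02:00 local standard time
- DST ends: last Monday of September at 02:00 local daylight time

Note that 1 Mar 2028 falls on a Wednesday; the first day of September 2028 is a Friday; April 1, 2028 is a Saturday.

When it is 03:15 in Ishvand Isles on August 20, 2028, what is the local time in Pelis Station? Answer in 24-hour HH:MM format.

1 March 2028 is a Wednesday, so the first Sunday is March 5 and the third is March 19.
1 September 2028 is a Friday, so the first Sunday is September 3 and the third is September 17.
August 20, 2028 falls between 19 March and 17 September, so daylight saving is in effect and Ishvand Isles is at UTC−02:00.
03:15 Ishvand Isles + 2h = 05:15 UTC.
1 April 2028 is a Saturday, so the first Saturday is April 1 and the third is April 15.
1 September 2028 is a Friday, so Mondays fall on 4, 11, 18, 25; the last is September 25.
At the standard offset (UTC+01:30), 05:15 UTC + 1h30m = 06:45 Pelis Station standard time.
The standard-time date in Pelis Station, August 20, 2028, falls between 15 April and 25 September, so daylight saving is in effect and Pelis Station is at UTC+02:30.
05:15 UTC + 2h30m = 07:45 Pelis Station.

07:45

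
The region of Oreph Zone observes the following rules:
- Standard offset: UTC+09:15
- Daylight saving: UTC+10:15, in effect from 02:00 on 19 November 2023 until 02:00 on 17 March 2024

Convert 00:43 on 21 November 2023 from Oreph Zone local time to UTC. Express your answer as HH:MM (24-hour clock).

14:28

21 November 2023 lies within the daylight-saving period (19 November 2023 – 17 March 2024), so Oreph Zone is on daylight time, UTC+10:15.
00:43 local − 10h15m = 14:28 UTC (rolling into the previous day, 20 November 2023).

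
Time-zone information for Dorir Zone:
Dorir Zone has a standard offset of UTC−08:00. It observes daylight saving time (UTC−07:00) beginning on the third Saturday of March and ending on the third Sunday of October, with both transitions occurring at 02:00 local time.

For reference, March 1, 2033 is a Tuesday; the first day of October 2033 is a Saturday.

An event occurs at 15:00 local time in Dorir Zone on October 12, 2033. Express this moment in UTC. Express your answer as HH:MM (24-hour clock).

1 March 2033 is a Tuesday, so the first Saturday is March 5 and the third is March 19.
1 October 2033 is a Saturday, so the first Sunday is October 2 and the third is October 16.
Daylight saving runs 19 March – 16 October; October 12, 2033 is inside that window, so Dorir Zone is at UTC−07:00.
15:00 local + 7h = 22:00 UTC.

22:00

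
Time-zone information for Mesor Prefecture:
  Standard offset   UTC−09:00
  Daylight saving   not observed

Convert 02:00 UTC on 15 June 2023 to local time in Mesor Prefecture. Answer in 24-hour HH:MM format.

17:00

Mesor Prefecture has no daylight saving, so its offset is UTC−09:00 year-round.
02:00 UTC − 9h = 17:00 local (rolling into the previous day, 14 June 2023).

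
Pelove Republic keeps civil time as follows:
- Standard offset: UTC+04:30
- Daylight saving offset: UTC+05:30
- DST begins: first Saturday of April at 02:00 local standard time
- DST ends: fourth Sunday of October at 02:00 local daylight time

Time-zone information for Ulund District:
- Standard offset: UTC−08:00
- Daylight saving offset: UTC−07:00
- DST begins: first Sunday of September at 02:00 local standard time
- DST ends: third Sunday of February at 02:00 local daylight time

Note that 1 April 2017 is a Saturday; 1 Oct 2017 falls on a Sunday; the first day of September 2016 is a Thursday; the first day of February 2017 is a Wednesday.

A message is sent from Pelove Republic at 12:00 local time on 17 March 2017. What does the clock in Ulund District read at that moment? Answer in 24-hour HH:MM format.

1 April 2017 is a Saturday, so the first Saturday is April 1.
1 October 2017 is a Sunday, so the first Sunday is October 1 and the fourth is October 22.
17 March 2017 does not fall between 1 April and 22 October, so daylight saving is not in effect and Pelove Republic is at UTC+04:30.
12:00 Pelove Republic − 4h30m = 07:30 UTC.
1 September 2016 is a Thursday, so the first Sunday is September 4.
1 February 2017 is a Wednesday, so the first Sunday is February 5 and the third is February 19.
At the standard offset (UTC−08:00), 07:30 UTC − 8h = 23:30 Ulund District standard time (rolling into the previous day, 16 March 2017).
The standard-time date in Ulund District, 16 March 2017, is outside the daylight-saving period (4 September 2016 – 19 February 2017), so Ulund District is on standard time, UTC−08:00.
07:30 UTC − 8h = 23:30 Ulund District (rolling into the previous day, 16 March 2017).

23:30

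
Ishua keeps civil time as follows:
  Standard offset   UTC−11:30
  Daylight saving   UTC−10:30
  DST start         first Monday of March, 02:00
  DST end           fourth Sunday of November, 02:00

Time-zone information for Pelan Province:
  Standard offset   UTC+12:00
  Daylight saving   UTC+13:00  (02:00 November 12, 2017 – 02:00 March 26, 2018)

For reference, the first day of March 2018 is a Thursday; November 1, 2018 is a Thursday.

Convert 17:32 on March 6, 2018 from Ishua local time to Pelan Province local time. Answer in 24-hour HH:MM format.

1 March 2018 is a Thursday, so the first Monday is March 5.
1 November 2018 is a Thursday, so the first Sunday is November 4 and the fourth is November 25.
March 6, 2018 lies within the daylight-saving period (5 March – 25 November), so Ishua is on daylight time, UTC−10:30.
17:32 Ishua + 10h30m = 04:02 UTC (rolling into the next day, 7 March 2018).
At the standard offset (UTC+12:00), 04:02 UTC + 12h = 16:02 Pelan Province standard time.
Daylight saving runs 12 November 2017 – 26 March 2018; the standard-time date in Pelan Province, March 7, 2018, is inside that window, so Pelan Province is at UTC+13:00.
04:02 UTC + 13h = 17:02 Pelan Province.

17:02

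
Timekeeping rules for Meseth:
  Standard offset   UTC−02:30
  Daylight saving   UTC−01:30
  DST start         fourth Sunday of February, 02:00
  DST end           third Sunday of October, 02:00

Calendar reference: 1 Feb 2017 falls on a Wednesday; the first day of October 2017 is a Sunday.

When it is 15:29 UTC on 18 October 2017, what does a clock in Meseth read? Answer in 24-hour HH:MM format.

12:59

1 February 2017 is a Wednesday, so the first Sunday is February 5 and the fourth is February 26.
1 October 2017 is a Sunday, so the first Sunday is October 1 and the third is October 15.
At the standard offset (UTC−02:30), 15:29 UTC − 2h30m = 12:59 Meseth standard time.
Daylight saving runs 26 February – 15 October; the standard-time date in Meseth, 18 October 2017, is outside that window, so Meseth is on standard time at UTC−02:30.
15:29 UTC − 2h30m = 12:59 local.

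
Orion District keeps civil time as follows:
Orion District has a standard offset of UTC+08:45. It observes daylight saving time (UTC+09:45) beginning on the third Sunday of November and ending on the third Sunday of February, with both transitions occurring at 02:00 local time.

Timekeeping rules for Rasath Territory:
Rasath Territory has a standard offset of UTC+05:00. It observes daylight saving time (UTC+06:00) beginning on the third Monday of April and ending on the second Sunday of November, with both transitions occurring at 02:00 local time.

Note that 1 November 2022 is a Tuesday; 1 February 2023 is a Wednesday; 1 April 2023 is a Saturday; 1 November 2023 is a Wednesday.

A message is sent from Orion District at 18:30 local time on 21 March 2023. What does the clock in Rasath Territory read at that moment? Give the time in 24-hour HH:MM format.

1 November 2022 is a Tuesday, so the first Sunday is November 6 and the third is November 20.
1 February 2023 is a Wednesday, so the first Sunday is February 5 and the third is February 19.
21 March 2023 is outside the daylight-saving period (20 November 2022 – 19 February 2023), so Orion District is on standard time, UTC+08:45.
18:30 Orion District − 8h45m = 09:45 UTC.
1 April 2023 is a Saturday, so the first Monday is April 3 and the third is April 17.
1 November 2023 is a Wednesday, so the first Sunday is November 5 and the second is November 12.
At the standard offset (UTC+05:00), 09:45 UTC + 5h = 14:45 Rasath Territory standard time.
The standard-time date in Rasath Territory, 21 March 2023, does not fall between 17 April and 12 November, so daylight saving is not in effect and Rasath Territory is at UTC+05:00.
09:45 UTC + 5h = 14:45 Rasath Territory.

14:45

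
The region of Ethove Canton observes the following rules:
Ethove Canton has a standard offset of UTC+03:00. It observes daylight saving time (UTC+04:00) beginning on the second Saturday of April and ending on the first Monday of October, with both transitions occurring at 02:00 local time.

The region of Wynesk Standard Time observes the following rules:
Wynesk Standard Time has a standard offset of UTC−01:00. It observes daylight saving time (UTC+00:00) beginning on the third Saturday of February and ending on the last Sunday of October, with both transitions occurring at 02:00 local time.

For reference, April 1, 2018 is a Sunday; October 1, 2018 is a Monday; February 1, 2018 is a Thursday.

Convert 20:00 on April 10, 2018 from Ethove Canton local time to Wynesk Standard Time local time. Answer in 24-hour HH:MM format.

1 April 2018 is a Sunday, so the first Saturday is April 7 and the second is April 14.
1 October 2018 is a Monday, so the first Monday is October 1.
April 10, 2018 is outside the daylight-saving period (14 April – 1 October), so Ethove Canton is on standard time, UTC+03:00.
20:00 Ethove Canton − 3h = 17:00 UTC.
1 February 2018 is a Thursday, so the first Saturday is February 3 and the third is February 17.
1 October 2018 is a Monday, so Sundays fall on 7, 14, 21, 28; the last is October 28.
At the standard offset (UTC−01:00), 17:00 UTC − 1h = 16:00 Wynesk Standard Time standard time.
The standard-time date in Wynesk Standard Time, April 10, 2018, lies within the daylight-saving period (17 February – 28 October), so Wynesk Standard Time is on daylight time, UTC+00:00.
17:00 UTC + 0h = 17:00 Wynesk Standard Time.

17:00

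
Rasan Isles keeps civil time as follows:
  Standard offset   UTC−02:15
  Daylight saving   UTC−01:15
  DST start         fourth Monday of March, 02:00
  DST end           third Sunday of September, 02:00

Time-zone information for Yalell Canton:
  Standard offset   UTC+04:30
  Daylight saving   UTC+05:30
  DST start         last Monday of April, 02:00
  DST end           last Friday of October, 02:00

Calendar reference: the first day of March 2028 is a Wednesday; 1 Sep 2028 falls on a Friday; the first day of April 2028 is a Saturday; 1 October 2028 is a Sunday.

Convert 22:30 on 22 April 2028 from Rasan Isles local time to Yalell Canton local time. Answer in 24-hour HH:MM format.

04:15

1 March 2028 is a Wednesday, so the first Monday is March 6 and the fourth is March 27.
1 September 2028 is a Friday, so the first Sunday is September 3 and the third is September 17.
Daylight saving runs 27 March – 17 September; 22 April 2028 is inside that window, so Rasan Isles is at UTC−01:15.
22:30 Rasan Isles + 1h15m = 23:45 UTC.
1 April 2028 is a Saturday, so Mondays fall on 3, 10, 17, 24; the last is April 24.
1 October 2028 is a Sunday, so Fridays fall on 6, 13, 20, 27; the last is October 27.
At the standard offset (UTC+04:30), 23:45 UTC + 4h30m = 04:15 Yalell Canton standard time (rolling into the next day, 23 April 2028).
The standard-time date in Yalell Canton, 23 April 2028, does not fall between 24 April and 27 October, so daylight saving is not in effect and Yalell Canton is at UTC+04:30.
23:45 UTC + 4h30m = 04:15 Yalell Canton (rolling into the next day, 23 April 2028).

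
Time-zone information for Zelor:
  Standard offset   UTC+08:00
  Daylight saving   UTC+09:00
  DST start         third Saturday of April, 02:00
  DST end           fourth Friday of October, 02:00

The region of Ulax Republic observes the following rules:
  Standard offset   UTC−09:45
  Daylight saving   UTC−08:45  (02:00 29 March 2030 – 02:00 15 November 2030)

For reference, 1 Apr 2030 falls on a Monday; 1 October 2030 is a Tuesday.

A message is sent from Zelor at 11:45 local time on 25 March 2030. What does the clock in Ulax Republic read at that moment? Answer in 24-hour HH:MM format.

18:00

1 April 2030 is a Monday, so the first Saturday is April 6 and the third is April 20.
1 October 2030 is a Tuesday, so the first Friday is October 4 and the fourth is October 25.
25 March 2030 does not fall between 20 April and 25 October, so daylight saving is not in effect and Zelor is at UTC+08:00.
11:45 Zelor − 8h = 03:45 UTC.
At the standard offset (UTC−09:45), 03:45 UTC − 9h45m = 18:00 Ulax Republic standard time (rolling into the previous day, 24 March 2030).
The standard-time date in Ulax Republic, 24 March 2030, is outside the daylight-saving period (29 March – 15 November), so Ulax Republic is on standard time, UTC−09:45.
03:45 UTC − 9h45m = 18:00 Ulax Republic (rolling into the previous day, 24 March 2030).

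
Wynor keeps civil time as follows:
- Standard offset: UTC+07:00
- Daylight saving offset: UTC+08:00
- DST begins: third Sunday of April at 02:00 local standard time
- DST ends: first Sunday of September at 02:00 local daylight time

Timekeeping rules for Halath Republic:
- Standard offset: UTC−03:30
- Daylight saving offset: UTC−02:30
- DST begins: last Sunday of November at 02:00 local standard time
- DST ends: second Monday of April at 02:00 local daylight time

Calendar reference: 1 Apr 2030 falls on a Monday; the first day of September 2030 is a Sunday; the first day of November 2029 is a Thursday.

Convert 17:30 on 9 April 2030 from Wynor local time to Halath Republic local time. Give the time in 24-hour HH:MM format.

07:00

1 April 2030 is a Monday, so the first Sunday is April 7 and the third is April 21.
1 September 2030 is a Sunday, so the first Sunday is September 1.
Daylight saving runs 21 April – 1 September; 9 April 2030 is outside that window, so Wynor is on standard time at UTC+07:00.
17:30 Wynor − 7h = 10:30 UTC.
1 November 2029 is a Thursday, so Sundays fall on 4, 11, 18, 25; the last is November 25.
1 April 2030 is a Monday, so the first Monday is April 1 and the second is April 8.
At the standard offset (UTC−03:30), 10:30 UTC − 3h30m = 07:00 Halath Republic standard time.
The standard-time date in Halath Republic, 9 April 2030, is outside the daylight-saving period (25 November 2029 – 8 April 2030), so Halath Republic is on standard time, UTC−03:30.
10:30 UTC − 3h30m = 07:00 Halath Republic.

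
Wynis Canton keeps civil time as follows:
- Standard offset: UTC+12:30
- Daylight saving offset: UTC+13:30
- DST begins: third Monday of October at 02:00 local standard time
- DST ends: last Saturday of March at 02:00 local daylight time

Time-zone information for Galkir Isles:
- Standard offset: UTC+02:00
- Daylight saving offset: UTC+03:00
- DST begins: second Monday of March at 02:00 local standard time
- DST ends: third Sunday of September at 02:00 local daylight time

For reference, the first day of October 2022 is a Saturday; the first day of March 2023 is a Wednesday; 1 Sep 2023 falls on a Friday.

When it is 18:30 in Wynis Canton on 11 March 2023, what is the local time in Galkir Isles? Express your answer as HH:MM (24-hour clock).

1 October 2022 is a Saturday, so the first Monday is October 3 and the third is October 17.
1 March 2023 is a Wednesday, so Saturdays fall on 4, 11, 18, 25; the last is March 25.
11 March 2023 lies within the daylight-saving period (17 October 2022 – 25 March 2023), so Wynis Canton is on daylight time, UTC+13:30.
18:30 Wynis Canton − 13h30m = 05:00 UTC.
1 March 2023 is a Wednesday, so the first Monday is March 6 and the second is March 13.
1 September 2023 is a Friday, so the first Sunday is September 3 and the third is September 17.
At the standard offset (UTC+02:00), 05:00 UTC + 2h = 07:00 Galkir Isles standard time.
The standard-time date in Galkir Isles, 11 March 2023, is outside the daylight-saving period (13 March – 17 September), so Galkir Isles is on standard time, UTC+02:00.
05:00 UTC + 2h = 07:00 Galkir Isles.

07:00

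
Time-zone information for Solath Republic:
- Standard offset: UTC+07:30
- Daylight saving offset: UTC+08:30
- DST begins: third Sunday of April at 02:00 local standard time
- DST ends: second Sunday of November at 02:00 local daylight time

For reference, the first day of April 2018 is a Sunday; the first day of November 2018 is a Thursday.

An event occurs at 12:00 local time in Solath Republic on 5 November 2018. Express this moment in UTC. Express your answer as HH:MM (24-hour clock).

1 April 2018 is a Sunday, so the first Sunday is April 1 and the third is April 15.
1 November 2018 is a Thursday, so the first Sunday is November 4 and the second is November 11.
Daylight saving runs 15 April – 11 November; 5 November 2018 is inside that window, so Solath Republic is at UTC+08:30.
12:00 local − 8h30m = 03:30 UTC.

03:30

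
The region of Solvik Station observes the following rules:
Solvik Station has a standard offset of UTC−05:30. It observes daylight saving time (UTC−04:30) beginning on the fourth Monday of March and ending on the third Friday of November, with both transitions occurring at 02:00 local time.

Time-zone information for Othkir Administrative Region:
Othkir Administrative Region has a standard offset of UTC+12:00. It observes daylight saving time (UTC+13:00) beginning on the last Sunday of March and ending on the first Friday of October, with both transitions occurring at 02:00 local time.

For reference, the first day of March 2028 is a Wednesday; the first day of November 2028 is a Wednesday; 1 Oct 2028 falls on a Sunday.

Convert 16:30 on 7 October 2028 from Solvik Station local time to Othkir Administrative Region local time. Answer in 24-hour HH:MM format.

09:00

1 March 2028 is a Wednesday, so the first Monday is March 6 and the fourth is March 27.
1 November 2028 is a Wednesday, so the first Friday is November 3 and the third is November 17.
7 October 2028 falls between 27 March and 17 November, so daylight saving is in effect and Solvik Station is at UTC−04:30.
16:30 Solvik Station + 4h30m = 21:00 UTC.
1 March 2028 is a Wednesday, so Sundays fall on 5, 12, 19, 26; the last is March 26.
1 October 2028 is a Sunday, so the first Friday is October 6.
At the standard offset (UTC+12:00), 21:00 UTC + 12h = 09:00 Othkir Administrative Region standard time (rolling into the next day, 8 October 2028).
The standard-time date in Othkir Administrative Region, 8 October 2028, is outside the daylight-saving period (26 March – 6 October), so Othkir Administrative Region is on standard time, UTC+12:00.
21:00 UTC + 12h = 09:00 Othkir Administrative Region (rolling into the next day, 8 October 2028).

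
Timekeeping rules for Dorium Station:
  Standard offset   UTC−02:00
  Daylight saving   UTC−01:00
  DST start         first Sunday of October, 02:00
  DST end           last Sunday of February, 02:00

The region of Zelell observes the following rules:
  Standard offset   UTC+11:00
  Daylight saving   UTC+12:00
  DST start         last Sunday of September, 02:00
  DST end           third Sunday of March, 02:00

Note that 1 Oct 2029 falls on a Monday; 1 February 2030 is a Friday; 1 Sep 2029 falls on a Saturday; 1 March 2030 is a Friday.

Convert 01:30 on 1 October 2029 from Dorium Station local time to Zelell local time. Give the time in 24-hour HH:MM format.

15:30

1 October 2029 is a Monday, so the first Sunday is October 7.
1 February 2030 is a Friday, so Sundays fall on 3, 10, 17, 24; the last is February 24.
Daylight saving runs 7 October 2029 – 24 February 2030; 1 October 2029 is outside that window, so Dorium Station is on standard time at UTC−02:00.
01:30 Dorium Station + 2h = 03:30 UTC.
1 September 2029 is a Saturday, so Sundays fall on 2, 9, 16, 23, 30; the last is September 30.
1 March 2030 is a Friday, so the first Sunday is March 3 and the third is March 17.
At the standard offset (UTC+11:00), 03:30 UTC + 11h = 14:30 Zelell standard time.
The standard-time date in Zelell, 1 October 2029, falls between 30 September 2029 and 17 March 2030, so daylight saving is in effect and Zelell is at UTC+12:00.
03:30 UTC + 12h = 15:30 Zelell.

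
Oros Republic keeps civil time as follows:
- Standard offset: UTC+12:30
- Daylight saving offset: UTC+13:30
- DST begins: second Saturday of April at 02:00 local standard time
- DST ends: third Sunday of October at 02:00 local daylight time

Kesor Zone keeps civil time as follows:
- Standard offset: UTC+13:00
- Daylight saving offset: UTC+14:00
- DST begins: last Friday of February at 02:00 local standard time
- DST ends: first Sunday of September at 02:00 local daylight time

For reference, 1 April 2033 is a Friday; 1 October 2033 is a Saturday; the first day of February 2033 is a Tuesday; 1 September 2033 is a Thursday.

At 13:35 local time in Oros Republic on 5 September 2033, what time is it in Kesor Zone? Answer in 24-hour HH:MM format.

1 April 2033 is a Friday, so the first Saturday is April 2 and the second is April 9.
1 October 2033 is a Saturday, so the first Sunday is October 2 and the third is October 16.
Daylight saving runs 9 April – 16 October; 5 September 2033 is inside that window, so Oros Republic is at UTC+13:30.
13:35 Oros Republic − 13h30m = 00:05 UTC.
1 February 2033 is a Tuesday, so Fridays fall on 4, 11, 18, 25; the last is February 25.
1 September 2033 is a Thursday, so the first Sunday is September 4.
At the standard offset (UTC+13:00), 00:05 UTC + 13h = 13:05 Kesor Zone standard time.
The standard-time date in Kesor Zone, 5 September 2033, is outside the daylight-saving period (25 February – 4 September), so Kesor Zone is on standard time, UTC+13:00.
00:05 UTC + 13h = 13:05 Kesor Zone.

13:05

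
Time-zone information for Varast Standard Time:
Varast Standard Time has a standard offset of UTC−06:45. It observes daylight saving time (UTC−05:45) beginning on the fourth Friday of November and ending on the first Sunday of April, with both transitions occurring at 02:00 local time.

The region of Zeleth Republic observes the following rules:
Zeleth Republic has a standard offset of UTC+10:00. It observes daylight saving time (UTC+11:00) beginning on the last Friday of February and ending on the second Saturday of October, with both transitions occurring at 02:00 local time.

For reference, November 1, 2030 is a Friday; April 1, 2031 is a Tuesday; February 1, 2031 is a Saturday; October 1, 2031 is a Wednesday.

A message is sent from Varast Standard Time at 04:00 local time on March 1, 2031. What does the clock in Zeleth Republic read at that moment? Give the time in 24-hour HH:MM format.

20:45

1 November 2030 is a Friday, so the first Friday is November 1 and the fourth is November 22.
1 April 2031 is a Tuesday, so the first Sunday is April 6.
March 1, 2031 lies within the daylight-saving period (22 November 2030 – 6 April 2031), so Varast Standard Time is on daylight time, UTC−05:45.
04:00 Varast Standard Time + 5h45m = 09:45 UTC.
1 February 2031 is a Saturday, so Fridays fall on 7, 14, 21, 28; the last is February 28.
1 October 2031 is a Wednesday, so the first Saturday is October 4 and the second is October 11.
At the standard offset (UTC+10:00), 09:45 UTC + 10h = 19:45 Zeleth Republic standard time.
The standard-time date in Zeleth Republic, March 1, 2031, lies within the daylight-saving period (28 February – 11 October), so Zeleth Republic is on daylight time, UTC+11:00.
09:45 UTC + 11h = 20:45 Zeleth Republic.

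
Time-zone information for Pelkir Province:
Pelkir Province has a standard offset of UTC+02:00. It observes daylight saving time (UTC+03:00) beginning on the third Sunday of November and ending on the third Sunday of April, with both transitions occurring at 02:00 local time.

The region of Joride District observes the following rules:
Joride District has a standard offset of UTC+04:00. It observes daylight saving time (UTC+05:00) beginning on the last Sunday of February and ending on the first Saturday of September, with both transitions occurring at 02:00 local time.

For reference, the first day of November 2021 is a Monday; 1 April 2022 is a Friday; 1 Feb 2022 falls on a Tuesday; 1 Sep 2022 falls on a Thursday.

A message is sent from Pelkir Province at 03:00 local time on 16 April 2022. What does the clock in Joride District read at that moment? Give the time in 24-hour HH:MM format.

1 November 2021 is a Monday, so the first Sunday is November 7 and the third is November 21.
1 April 2022 is a Friday, so the first Sunday is April 3 and the third is April 17.
16 April 2022 lies within the daylight-saving period (21 November 2021 – 17 April 2022), so Pelkir Province is on daylight time, UTC+03:00.
03:00 Pelkir Province − 3h = 00:00 UTC.
1 February 2022 is a Tuesday, so Sundays fall on 6, 13, 20, 27; the last is February 27.
1 September 2022 is a Thursday, so the first Saturday is September 3.
At the standard offset (UTC+04:00), 00:00 UTC + 4h = 04:00 Joride District standard time.
The standard-time date in Joride District, 16 April 2022, lies within the daylight-saving period (27 February – 3 September), so Joride District is on daylight time, UTC+05:00.
00:00 UTC + 5h = 05:00 Joride District.

05:00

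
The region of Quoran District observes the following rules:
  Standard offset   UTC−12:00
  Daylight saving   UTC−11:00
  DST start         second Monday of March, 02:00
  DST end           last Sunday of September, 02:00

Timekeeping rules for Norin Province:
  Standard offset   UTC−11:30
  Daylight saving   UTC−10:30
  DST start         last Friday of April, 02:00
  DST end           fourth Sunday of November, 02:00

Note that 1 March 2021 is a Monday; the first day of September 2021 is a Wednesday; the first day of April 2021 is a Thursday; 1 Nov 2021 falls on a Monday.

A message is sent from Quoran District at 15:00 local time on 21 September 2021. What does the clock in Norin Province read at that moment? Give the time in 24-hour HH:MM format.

15:30

1 March 2021 is a Monday, so the first Monday is March 1 and the second is March 8.
1 September 2021 is a Wednesday, so Sundays fall on 5, 12, 19, 26; the last is September 26.
Daylight saving runs 8 March – 26 September; 21 September 2021 is inside that window, so Quoran District is at UTC−11:00.
15:00 Quoran District + 11h = 02:00 UTC (rolling into the next day, 22 September 2021).
1 April 2021 is a Thursday, so Fridays fall on 2, 9, 16, 23, 30; the last is April 30.
1 November 2021 is a Monday, so the first Sunday is November 7 and the fourth is November 28.
At the standard offset (UTC−11:30), 02:00 UTC − 11h30m = 14:30 Norin Province standard time (rolling into the previous day, 21 September 2021).
The standard-time date in Norin Province, 21 September 2021, falls between 30 April and 28 November, so daylight saving is in effect and Norin Province is at UTC−10:30.
02:00 UTC − 10h30m = 15:30 Norin Province (rolling into the previous day, 21 September 2021).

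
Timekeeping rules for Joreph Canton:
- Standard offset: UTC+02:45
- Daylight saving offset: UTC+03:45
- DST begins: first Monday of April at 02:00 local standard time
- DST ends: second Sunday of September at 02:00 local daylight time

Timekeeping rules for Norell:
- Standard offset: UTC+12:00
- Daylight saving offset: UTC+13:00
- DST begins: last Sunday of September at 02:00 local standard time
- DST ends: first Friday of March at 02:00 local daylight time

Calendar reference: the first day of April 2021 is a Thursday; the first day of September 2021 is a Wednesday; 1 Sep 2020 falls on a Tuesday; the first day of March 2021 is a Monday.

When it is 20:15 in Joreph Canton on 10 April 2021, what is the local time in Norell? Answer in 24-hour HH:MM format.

1 April 2021 is a Thursday, so the first Monday is April 5.
1 September 2021 is a Wednesday, so the first Sunday is September 5 and the second is September 12.
10 April 2021 falls between 5 April and 12 September, so daylight saving is in effect and Joreph Canton is at UTC+03:45.
20:15 Joreph Canton − 3h45m = 16:30 UTC.
1 September 2020 is a Tuesday, so Sundays fall on 6, 13, 20, 27; the last is September 27.
1 March 2021 is a Monday, so the first Friday is March 5.
At the standard offset (UTC+12:00), 16:30 UTC + 12h = 04:30 Norell standard time (rolling into the next day, 11 April 2021).
The standard-time date in Norell, 11 April 2021, does not fall between 27 September 2020 and 5 March 2021, so daylight saving is not in effect and Norell is at UTC+12:00.
16:30 UTC + 12h = 04:30 Norell (rolling into the next day, 11 April 2021).

04:30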